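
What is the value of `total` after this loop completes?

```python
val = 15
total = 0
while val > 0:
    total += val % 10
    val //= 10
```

Sum digits of 15
`total` takes the values: 0 → 5 → 6

Answer: 6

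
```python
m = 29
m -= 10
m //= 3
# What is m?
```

Trace:
`m = 29` → m = 29
`m -= 10` → m = 19
`m //= 3` → m = 6
So m = 6

Answer: 6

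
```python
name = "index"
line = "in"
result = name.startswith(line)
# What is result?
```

Trace:
`name = "index"` → name = 'index'
`line = "in"` → line = 'in'
`result = name.startswith(line)` → result = True
So result = True

Answer: True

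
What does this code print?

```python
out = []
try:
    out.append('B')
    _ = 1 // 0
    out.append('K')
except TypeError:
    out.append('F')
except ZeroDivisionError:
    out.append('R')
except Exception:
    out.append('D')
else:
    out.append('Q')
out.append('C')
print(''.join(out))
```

Execution trace: 'B' (try body) → 'R' (except ZeroDivisionError) → 'C' (after the try/except). Output: BRC

Answer: BRC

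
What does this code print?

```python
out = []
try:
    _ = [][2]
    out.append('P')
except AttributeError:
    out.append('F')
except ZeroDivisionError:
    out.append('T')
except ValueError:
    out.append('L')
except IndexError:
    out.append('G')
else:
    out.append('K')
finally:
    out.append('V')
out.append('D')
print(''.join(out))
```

Execution trace: 'G' (except IndexError) → 'V' (finally) → 'D' (after the try/except). Output: GVD

Answer: GVD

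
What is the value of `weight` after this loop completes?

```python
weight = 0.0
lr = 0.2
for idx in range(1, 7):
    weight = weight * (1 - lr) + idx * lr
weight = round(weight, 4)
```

Moving average with lr=0.2
`weight` takes the values: 0.0 → 0.2 → 0.56 → 1.048 → 1.6384 → 2.31072 → 3.048576 → 3.0486

Answer: 3.0486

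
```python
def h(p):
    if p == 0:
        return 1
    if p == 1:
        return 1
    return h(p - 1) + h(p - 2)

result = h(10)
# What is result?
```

Build up from base cases: h(0)=1, h(1)=1, h(2)=2, h(3)=3, h(4)=5, h(5)=8, h(6)=13, ..., h(10)=89

Answer: 89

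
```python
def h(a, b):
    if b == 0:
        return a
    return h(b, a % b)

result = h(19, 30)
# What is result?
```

h(19, 30) -> h(30, 19) -> h(19, 11) -> h(11, 8) -> h(8, 3) -> h(3, 2) -> h(2, 1) -> h(1, 0) -> 1

Answer: 1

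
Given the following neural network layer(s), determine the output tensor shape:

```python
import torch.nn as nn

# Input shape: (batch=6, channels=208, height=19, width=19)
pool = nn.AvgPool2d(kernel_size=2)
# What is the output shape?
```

Input: (6, 208, 19, 19) -> Output: (6, 208, 9, 9)

Answer: (6, 208, 9, 9)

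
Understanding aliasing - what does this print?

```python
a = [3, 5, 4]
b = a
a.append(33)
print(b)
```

Key concept: basic list aliasing.
Step by step:
`a = [3, 5, 4]` → a = [3, 5, 4]
`b = a` → b = [3, 5, 4] (same object as a)
`a.append(33)` → a = [3, 5, 4, 33] (same object as b); b = [3, 5, 4, 33] (same object as a)
`print(b)` → prints [3, 5, 4, 33]

Answer: [3, 5, 4, 33]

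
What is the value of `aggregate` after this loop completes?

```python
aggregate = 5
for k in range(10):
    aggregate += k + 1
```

Start at 5, add 1 to 10 = 60
`aggregate` takes the values: 5 → 6 → 8 → 11 → 15 → 20 → 26 → 33 → 41 → 50 → 60

Answer: 60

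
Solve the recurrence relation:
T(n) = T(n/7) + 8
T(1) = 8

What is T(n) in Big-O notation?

Each step divides n by 7 and adds 8. After log_7(n) steps we reach T(1)=8. So T(n) = 8·log_7(n) + 8 = O(log n).

Answer: O(log n)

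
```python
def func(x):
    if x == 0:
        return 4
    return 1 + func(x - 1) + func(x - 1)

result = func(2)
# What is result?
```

func(x) = 1 + 2·func(x-1), func(0)=4. Closed form: (4+1)·2^2 - 1 = 19.

Answer: 19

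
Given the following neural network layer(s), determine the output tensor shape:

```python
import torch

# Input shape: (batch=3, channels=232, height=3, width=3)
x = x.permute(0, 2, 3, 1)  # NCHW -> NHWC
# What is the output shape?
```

Input: (3, 232, 3, 3) -> Output: (3, 3, 3, 232)

Answer: (3, 3, 3, 232)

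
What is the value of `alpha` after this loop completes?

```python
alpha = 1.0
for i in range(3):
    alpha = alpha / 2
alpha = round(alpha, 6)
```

Halving LR 3 times: 1 / 2^3
`alpha` takes the values: 1.0 → 0.5 → 0.25 → 0.125

Answer: 0.125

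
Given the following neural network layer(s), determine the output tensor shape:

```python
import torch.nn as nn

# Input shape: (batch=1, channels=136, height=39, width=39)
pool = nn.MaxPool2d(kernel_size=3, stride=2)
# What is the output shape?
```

Input: (1, 136, 39, 39) -> Output: (1, 136, 19, 19)

Answer: (1, 136, 19, 19)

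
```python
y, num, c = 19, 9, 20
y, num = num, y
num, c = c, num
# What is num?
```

Trace:
`y, num, c = 19, 9, 20` → y = 19; num = 9; c = 20
`y, num = num, y` → y = 9; num = 19
`num, c = c, num` → num = 20; c = 19
So num = 20

Answer: 20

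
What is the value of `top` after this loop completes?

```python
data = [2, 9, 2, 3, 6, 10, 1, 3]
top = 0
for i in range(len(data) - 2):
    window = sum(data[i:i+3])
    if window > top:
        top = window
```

Max sum of 3-element window in [2, 9, 2, 3, 6, 10, 1, 3]
`top` takes the values: 0 → 13 → 14 → 19

Answer: 19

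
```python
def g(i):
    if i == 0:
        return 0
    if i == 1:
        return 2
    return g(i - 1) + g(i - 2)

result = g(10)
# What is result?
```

Build up from base cases: g(0)=0, g(1)=2, g(2)=2, g(3)=4, g(4)=6, g(5)=10, g(6)=16, ..., g(10)=110

Answer: 110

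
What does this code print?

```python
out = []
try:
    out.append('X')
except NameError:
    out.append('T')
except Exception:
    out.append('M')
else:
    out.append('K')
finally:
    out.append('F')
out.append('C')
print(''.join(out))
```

Execution trace: 'X' (try body, no exception) → 'K' (else) → 'F' (finally) → 'C' (after the try/except). Output: XKFC

Answer: XKFC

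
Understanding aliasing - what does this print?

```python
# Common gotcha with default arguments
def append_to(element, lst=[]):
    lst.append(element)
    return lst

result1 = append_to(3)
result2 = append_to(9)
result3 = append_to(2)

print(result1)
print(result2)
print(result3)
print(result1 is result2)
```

Key concept: mutable default argument gotcha.
Step by step:
`result1 = append_to(3)` → result1 = [3]
`result2 = append_to(9)` → result1 = [3, 9] (same object as result2); result2 = [3, 9] (same object as result1)
`result3 = append_to(2)` → result1 = [3, 9, 2] (same object as result2, result3); result2 = [3, 9, 2] (same object as result1, result3); result3 = [3, 9, 2] (same object as result1, result2)
`print(result1)` → prints [3, 9, 2]
`print(result2)` → prints [3, 9, 2]
`print(result3)` → prints [3, 9, 2]
`print(result1 is result2)` → prints True

Answer:
[3, 9, 2]
[3, 9, 2]
[3, 9, 2]
True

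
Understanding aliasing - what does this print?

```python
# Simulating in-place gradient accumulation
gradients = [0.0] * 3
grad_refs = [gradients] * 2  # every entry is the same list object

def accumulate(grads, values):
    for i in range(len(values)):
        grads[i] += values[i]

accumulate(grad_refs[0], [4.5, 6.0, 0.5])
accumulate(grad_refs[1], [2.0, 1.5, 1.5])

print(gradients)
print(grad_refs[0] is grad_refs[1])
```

Key concept: gradient accumulation aliasing.
Step by step:
`gradients = [0.0] * 3` → gradients = [0.0, 0.0, 0.0]
`grad_refs = [gradients] * 2` → grad_refs = [[0.0, 0.0, 0.0], [0.0, 0.0, 0.0]]
`accumulate(grad_refs[0], [4.5, 6.0, 0.5])` → gradients = [4.5, 6.0, 0.5]; grad_refs = [[4.5, 6.0, 0.5], [4.5, 6.0, 0.5]]
`accumulate(grad_refs[1], [2.0, 1.5, 1.5])` → gradients = [6.5, 7.5, 2.0]; grad_refs = [[6.5, 7.5, 2.0], [6.5, 7.5, 2.0]]
`print(gradients)` → prints [6.5, 7.5, 2.0]
`print(grad_refs[0] is grad_refs[1])` → prints True

Answer:
[6.5, 7.5, 2.0]
True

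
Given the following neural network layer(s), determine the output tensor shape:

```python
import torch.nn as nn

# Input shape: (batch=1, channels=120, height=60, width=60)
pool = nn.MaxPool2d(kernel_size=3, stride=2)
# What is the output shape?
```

Input: (1, 120, 60, 60) -> Output: (1, 120, 29, 29)

Answer: (1, 120, 29, 29)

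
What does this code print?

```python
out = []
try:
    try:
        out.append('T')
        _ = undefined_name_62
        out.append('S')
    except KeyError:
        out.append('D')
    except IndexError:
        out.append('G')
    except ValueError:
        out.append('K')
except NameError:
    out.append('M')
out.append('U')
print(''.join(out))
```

Execution trace: 'T' (try body) → 'M' (outer except NameError) → 'U' (after the try/except). Output: TMU

Answer: TMU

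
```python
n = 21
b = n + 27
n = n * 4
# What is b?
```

Trace:
`n = 21` → n = 21
`b = n + 27` → b = 48
`n = n * 4` → n = 84
So b = 48

Answer: 48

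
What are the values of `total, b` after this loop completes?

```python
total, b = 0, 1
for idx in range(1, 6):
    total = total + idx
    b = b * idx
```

Sum and factorial of 1 to 5
`total, b` takes the values: (0, 1) → (1, 1) → (3, 1) → (3, 2) → (6, 2) → (6, 6) → (10, 6) → (10, 24) → (15, 24) → (15, 120)

Answer: 15, 120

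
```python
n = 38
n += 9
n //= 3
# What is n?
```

Trace:
`n = 38` → n = 38
`n += 9` → n = 47
`n //= 3` → n = 15
So n = 15

Answer: 15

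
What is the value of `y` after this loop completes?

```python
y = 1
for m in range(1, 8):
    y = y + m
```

Start at 1, add 1 through 7
`y` takes the values: 1 → 2 → 4 → 7 → 11 → 16 → 22 → 29

Answer: 29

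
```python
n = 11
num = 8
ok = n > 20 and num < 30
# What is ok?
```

Trace:
`n = 11` → n = 11
`num = 8` → num = 8
`ok = n > 20 and num < 30` → ok = False
So ok = False

Answer: False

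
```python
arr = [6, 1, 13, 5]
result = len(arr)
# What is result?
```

Trace:
`arr = [6, 1, 13, 5]` → arr = [6, 1, 13, 5]
`result = len(arr)` → result = 4
So result = 4

Answer: 4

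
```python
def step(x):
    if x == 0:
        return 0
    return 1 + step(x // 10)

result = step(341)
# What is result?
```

Count of digits of 341: 3

Answer: 3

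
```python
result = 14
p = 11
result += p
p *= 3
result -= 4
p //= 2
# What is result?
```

Trace:
`result = 14` → result = 14
`p = 11` → p = 11
`result += p` → result = 25
`p *= 3` → p = 33
`result -= 4` → result = 21
`p //= 2` → p = 16
So result = 21

Answer: 21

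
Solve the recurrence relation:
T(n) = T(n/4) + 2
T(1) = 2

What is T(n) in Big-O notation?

Each step divides n by 4 and adds 2. After log_4(n) steps we reach T(1)=2. So T(n) = 2·log_4(n) + 2 = O(log n).

Answer: O(log n)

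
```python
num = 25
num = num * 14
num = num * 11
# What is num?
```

Trace:
`num = 25` → num = 25
`num = num * 14` → num = 350
`num = num * 11` → num = 3850
So num = 3850

Answer: 3850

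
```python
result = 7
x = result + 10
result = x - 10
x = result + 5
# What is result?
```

Trace:
`result = 7` → result = 7
`x = result + 10` → x = 17
`result = x - 10` → result = 7
`x = result + 5` → x = 12
So result = 7

Answer: 7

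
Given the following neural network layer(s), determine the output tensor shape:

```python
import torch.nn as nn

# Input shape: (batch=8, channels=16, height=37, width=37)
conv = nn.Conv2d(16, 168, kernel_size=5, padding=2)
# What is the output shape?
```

Input: (8, 16, 37, 37) -> Output: (8, 168, 37, 37)

Answer: (8, 168, 37, 37)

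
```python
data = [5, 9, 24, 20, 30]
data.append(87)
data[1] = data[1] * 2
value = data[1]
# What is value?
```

Trace:
`data = [5, 9, 24, 20, 30]` → data = [5, 9, 24, 20, 30]
`data.append(87)` → data = [5, 9, 24, 20, 30, 87]
`data[1] = data[1] * 2` → data = [5, 18, 24, 20, 30, 87]
`value = data[1]` → value = 18
So value = 18

Answer: 18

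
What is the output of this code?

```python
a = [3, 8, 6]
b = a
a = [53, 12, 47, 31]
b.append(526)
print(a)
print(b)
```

Key concept: rebinding vs mutation: a is rebound to a new list, b still points at the original.
Step by step:
`a = [3, 8, 6]` → a = [3, 8, 6]
`b = a` → b = [3, 8, 6] (same object as a)
`a = [53, 12, 47, 31]` → a = [53, 12, 47, 31]
`b.append(526)` → b = [3, 8, 6, 526]
`print(a)` → prints [53, 12, 47, 31]
`print(b)` → prints [3, 8, 6, 526]

Answer:
[53, 12, 47, 31]
[3, 8, 6, 526]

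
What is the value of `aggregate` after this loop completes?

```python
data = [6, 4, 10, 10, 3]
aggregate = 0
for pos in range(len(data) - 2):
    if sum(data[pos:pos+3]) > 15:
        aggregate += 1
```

Count windows with sum > 15
`aggregate` takes the values: 0 → 1 → 2 → 3

Answer: 3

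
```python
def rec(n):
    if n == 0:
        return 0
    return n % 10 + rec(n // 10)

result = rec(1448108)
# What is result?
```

Sum of digits of 1448108: 8 + 0 + 1 + 8 + 4 + 4 + 1 = 26

Answer: 26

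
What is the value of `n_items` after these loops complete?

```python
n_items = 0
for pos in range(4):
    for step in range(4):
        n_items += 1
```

4 * 4 = 16
`n_items` takes the values: 0 → 1 → 2 → 3 → 4 → 5 → 6 → 7 → 8 → 9 → 10 → 11 → 12 → 13 → 14 → 15 → 16

Answer: 16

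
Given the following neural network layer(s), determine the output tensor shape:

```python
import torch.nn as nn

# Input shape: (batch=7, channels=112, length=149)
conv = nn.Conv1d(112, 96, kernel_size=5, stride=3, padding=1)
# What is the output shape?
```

Input: (7, 112, 149) -> Output: (7, 96, 49)

Answer: (7, 96, 49)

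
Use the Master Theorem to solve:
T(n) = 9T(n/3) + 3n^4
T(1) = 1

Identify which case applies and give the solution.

a=9, b=3, f(n)=3n^4. log_3(9) = 2. Since c=4 > 2 and the regularity condition holds (9(n/3)^4 = (9/3^4)n^4 with 9/3^4 < 1), Case 3 applies: T(n) = Θ(f(n)) = O(n^4).

Answer: O(n^4) - Case 3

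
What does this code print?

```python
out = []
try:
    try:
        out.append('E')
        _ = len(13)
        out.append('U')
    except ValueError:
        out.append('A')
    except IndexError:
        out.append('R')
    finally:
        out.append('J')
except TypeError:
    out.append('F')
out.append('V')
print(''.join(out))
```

Execution trace: 'E' (inner try body) → 'J' (inner finally) → 'F' (outer except TypeError) → 'V' (after the try/except). Output: EJFV

Answer: EJFV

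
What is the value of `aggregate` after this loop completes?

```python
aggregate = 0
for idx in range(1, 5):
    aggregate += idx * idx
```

Sum of squares 1² to 4² = 30
`aggregate` takes the values: 0 → 1 → 5 → 14 → 30

Answer: 30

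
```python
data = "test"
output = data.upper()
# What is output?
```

Trace:
`data = "test"` → data = 'test'
`output = data.upper()` → output = 'TEST'
So output = 'TEST'

Answer: 'TEST'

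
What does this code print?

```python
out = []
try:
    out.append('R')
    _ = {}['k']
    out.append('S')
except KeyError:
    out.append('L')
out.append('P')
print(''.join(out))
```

Execution trace: 'R' (try body) → 'L' (except KeyError) → 'P' (after the try/except). Output: RLP

Answer: RLP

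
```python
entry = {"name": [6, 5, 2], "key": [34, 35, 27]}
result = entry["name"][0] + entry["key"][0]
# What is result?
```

Trace:
`entry = {"name": [6, 5, 2], "key": [34, 35, 27]}` → entry = {'name': [6, 5, 2], 'key': [34, 35, 27]}
`result = entry["name"][0] + entry["key"][0]` → result = 40
So result = 40

Answer: 40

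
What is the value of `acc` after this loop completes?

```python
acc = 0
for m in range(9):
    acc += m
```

Sum of 0 to 8 = 36
`acc` takes the values: 0 → 1 → 3 → 6 → 10 → 15 → 21 → 28 → 36

Answer: 36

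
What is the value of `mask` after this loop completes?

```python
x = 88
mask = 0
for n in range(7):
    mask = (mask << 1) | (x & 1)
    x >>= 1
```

Reverse lowest 7 bits of 88
`mask` takes the values: 0 → 1 → 3 → 6 → 13

Answer: 13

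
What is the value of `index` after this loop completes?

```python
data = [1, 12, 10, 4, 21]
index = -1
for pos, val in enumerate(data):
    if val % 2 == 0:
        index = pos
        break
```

First even number index in [1, 12, 10, 4, 21]
`index` takes the values: -1 → 1

Answer: 1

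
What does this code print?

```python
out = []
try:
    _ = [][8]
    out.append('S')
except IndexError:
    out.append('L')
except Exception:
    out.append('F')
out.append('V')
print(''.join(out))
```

Execution trace: 'L' (except IndexError) → 'V' (after the try/except). Output: LV

Answer: LV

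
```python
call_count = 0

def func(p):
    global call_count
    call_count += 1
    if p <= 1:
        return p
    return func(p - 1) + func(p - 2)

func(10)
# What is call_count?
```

Calls(p) = 1 + Calls(p-1) + Calls(p-2); Calls(0)=Calls(1)=1. For p=10 this gives 177.

Answer: 177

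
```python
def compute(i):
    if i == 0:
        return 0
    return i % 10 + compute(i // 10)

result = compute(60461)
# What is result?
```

Sum of digits of 60461: 1 + 6 + 4 + 0 + 6 = 17

Answer: 17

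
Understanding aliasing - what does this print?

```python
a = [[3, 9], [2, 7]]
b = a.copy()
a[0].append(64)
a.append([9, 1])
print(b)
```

Key concept: shallow copy with nested lists.
Step by step:
`a = [[3, 9], [2, 7]]` → a = [[3, 9], [2, 7]]
`b = a.copy()` → b = [[3, 9], [2, 7]]
`a[0].append(64)` → a = [[3, 9, 64], [2, 7]]; b = [[3, 9, 64], [2, 7]]
`a.append([9, 1])` → a = [[3, 9, 64], [2, 7], [9, 1]]
`print(b)` → prints [[3, 9, 64], [2, 7]]

Answer: [[3, 9, 64], [2, 7]]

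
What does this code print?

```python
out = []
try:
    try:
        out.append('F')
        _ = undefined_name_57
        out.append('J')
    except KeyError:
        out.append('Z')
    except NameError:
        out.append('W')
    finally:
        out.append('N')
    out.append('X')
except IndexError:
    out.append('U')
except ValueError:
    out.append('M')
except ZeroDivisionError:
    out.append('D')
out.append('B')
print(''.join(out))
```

Execution trace: 'F' (inner try body) → 'W' (inner except NameError) → 'N' (inner finally) → 'X' (try body, no exception) → 'B' (after the try/except). Output: FWNXB

Answer: FWNXB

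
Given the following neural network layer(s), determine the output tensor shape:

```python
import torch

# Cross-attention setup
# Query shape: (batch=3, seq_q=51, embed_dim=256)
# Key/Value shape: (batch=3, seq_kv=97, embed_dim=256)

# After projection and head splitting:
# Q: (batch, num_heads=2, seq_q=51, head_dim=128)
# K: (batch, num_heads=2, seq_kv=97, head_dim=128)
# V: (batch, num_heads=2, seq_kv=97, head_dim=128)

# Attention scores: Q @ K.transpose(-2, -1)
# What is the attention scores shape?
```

Input: (3, 51, 256) -> Output: (3, 2, 51, 97)

Answer: (3, 2, 51, 97)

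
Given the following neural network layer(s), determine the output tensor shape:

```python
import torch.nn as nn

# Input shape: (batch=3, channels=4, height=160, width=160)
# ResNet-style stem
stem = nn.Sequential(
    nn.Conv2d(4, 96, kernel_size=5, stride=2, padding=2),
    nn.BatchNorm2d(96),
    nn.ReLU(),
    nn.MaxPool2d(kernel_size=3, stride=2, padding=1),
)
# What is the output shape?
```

Input: (3, 4, 160, 160) -> after Conv2d 5x5 stride=2: (3, 96, 80, 80) -> Output: (3, 96, 40, 40)

Answer: (3, 96, 40, 40)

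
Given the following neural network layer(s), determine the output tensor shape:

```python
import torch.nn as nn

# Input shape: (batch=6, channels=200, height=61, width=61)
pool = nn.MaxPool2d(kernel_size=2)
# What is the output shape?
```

Input: (6, 200, 61, 61) -> Output: (6, 200, 30, 30)

Answer: (6, 200, 30, 30)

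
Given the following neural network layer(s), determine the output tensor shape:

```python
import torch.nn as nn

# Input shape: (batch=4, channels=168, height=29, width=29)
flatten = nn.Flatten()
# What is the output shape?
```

Input: (4, 168, 29, 29) -> Output: (4, 141288)

Answer: (4, 141288)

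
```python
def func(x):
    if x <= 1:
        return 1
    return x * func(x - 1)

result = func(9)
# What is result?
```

func(9) = 9 * 8 * 7 * 6 * 5 * 4 * 3 * 2 * 1 = 362880

Answer: 362880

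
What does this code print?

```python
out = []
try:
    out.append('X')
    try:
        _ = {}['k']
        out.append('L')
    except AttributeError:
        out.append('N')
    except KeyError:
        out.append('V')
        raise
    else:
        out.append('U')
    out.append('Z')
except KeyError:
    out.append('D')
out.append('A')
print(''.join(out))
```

Execution trace: 'X' (try body) → 'V' (inner except KeyError) → 'D' (except KeyError) → 'A' (after the try/except). Output: XVDA

Answer: XVDA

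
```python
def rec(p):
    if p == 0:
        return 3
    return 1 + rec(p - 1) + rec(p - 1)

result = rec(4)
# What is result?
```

rec(p) = 1 + 2·rec(p-1), rec(0)=3. Closed form: (3+1)·2^4 - 1 = 63.

Answer: 63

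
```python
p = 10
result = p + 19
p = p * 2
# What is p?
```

Trace:
`p = 10` → p = 10
`result = p + 19` → result = 29
`p = p * 2` → p = 20
So p = 20

Answer: 20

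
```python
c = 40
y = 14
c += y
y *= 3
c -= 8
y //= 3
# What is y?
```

Trace:
`c = 40` → c = 40
`y = 14` → y = 14
`c += y` → c = 54
`y *= 3` → y = 42
`c -= 8` → c = 46
`y //= 3` → y = 14
So y = 14

Answer: 14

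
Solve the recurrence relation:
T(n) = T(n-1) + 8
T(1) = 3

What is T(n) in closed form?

Unrolling: T(n) = T(1) + 8·(n-1) = 3 + 8(n-1) = 8n - 5.

Answer: T(n) = 8n - 5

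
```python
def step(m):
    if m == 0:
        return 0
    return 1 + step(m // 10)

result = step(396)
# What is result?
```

Count of digits of 396: 3

Answer: 3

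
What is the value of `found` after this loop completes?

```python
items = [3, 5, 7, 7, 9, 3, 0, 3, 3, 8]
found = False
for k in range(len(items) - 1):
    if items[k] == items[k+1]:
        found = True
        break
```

Check consecutive duplicates in [3, 5, 7, 7, 9, 3, 0, 3, 3, 8]
`found` takes the values: False → True

Answer: True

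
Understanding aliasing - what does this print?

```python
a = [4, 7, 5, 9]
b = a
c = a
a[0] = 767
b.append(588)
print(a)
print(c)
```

Key concept: multiple aliases.
Step by step:
`a = [4, 7, 5, 9]` → a = [4, 7, 5, 9]
`b = a` → b = [4, 7, 5, 9] (same object as a)
`c = a` → c = [4, 7, 5, 9] (same object as a, b)
`a[0] = 767` → a = [767, 7, 5, 9] (same object as b, c); b = [767, 7, 5, 9] (same object as a, c); c = [767, 7, 5, 9] (same object as a, b)
`b.append(588)` → a = [767, 7, 5, 9, 588] (same object as b, c); b = [767, 7, 5, 9, 588] (same object as a, c); c = [767, 7, 5, 9, 588] (same object as a, b)
`print(a)` → prints [767, 7, 5, 9, 588]
`print(c)` → prints [767, 7, 5, 9, 588]

Answer:
[767, 7, 5, 9, 588]
[767, 7, 5, 9, 588]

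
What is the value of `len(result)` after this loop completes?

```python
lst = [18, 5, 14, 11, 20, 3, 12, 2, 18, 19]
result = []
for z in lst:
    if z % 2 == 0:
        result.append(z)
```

Count even numbers in [18, 5, 14, 11, 20, 3, 12, 2, 18, 19]
`result` takes the values: [] → [18] → [18, 14] → [18, 14, 20] → [18, 14, 20, 12] → [18, 14, 20, 12, 2] → [18, 14, 20, 12, 2, 18]
So `len(result)` = 6

Answer: 6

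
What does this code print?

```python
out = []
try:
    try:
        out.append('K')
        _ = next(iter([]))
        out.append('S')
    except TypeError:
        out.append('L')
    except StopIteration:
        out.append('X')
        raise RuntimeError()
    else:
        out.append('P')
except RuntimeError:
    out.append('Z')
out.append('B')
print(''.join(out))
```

Execution trace: 'K' (inner try body) → 'X' (inner except StopIteration) → 'Z' (outer except RuntimeError) → 'B' (after the try/except). Output: KXZB

Answer: KXZB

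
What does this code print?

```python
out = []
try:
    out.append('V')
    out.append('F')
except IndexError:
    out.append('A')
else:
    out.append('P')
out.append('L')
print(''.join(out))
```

Execution trace: 'V' (try body) → 'F' (try body, no exception) → 'P' (else) → 'L' (after the try/except). Output: VFPL

Answer: VFPL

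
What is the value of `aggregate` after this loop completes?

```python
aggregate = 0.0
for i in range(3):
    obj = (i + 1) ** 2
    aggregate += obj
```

Sum of squared losses 1² + 2² + ... + 3²
`aggregate` takes the values: 0.0 → 1.0 → 5.0 → 14.0

Answer: 14.0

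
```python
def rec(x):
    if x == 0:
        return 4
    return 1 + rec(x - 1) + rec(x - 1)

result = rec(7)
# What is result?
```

rec(x) = 1 + 2·rec(x-1), rec(0)=4. Closed form: (4+1)·2^7 - 1 = 639.

Answer: 639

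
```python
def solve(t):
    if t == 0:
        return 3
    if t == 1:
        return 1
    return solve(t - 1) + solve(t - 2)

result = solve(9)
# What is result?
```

Build up from base cases: solve(0)=3, solve(1)=1, solve(2)=4, solve(3)=5, solve(4)=9, solve(5)=14, solve(6)=23, ..., solve(9)=97

Answer: 97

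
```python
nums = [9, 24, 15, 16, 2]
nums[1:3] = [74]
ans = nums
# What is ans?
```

Trace:
`nums = [9, 24, 15, 16, 2]` → nums = [9, 24, 15, 16, 2]
`nums[1:3] = [74]` → nums = [9, 74, 16, 2]
`ans = nums` → ans = [9, 74, 16, 2]
So ans = [9, 74, 16, 2]

Answer: [9, 74, 16, 2]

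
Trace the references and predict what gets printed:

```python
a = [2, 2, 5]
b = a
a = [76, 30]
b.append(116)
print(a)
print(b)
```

Key concept: rebinding vs mutation: a is rebound to a new list, b still points at the original.
Step by step:
`a = [2, 2, 5]` → a = [2, 2, 5]
`b = a` → b = [2, 2, 5] (same object as a)
`a = [76, 30]` → a = [76, 30]
`b.append(116)` → b = [2, 2, 5, 116]
`print(a)` → prints [76, 30]
`print(b)` → prints [2, 2, 5, 116]

Answer:
[76, 30]
[2, 2, 5, 116]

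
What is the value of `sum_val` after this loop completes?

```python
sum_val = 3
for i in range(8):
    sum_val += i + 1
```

Start at 3, add 1 to 8 = 39
`sum_val` takes the values: 3 → 4 → 6 → 9 → 13 → 18 → 24 → 31 → 39

Answer: 39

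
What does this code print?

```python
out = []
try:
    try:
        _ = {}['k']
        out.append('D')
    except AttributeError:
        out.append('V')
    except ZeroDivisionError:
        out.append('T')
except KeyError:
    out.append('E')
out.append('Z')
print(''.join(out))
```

Execution trace: 'E' (outer except KeyError) → 'Z' (after the try/except). Output: EZ

Answer: EZ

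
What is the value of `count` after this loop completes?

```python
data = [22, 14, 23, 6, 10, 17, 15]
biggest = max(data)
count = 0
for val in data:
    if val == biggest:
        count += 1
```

Count of max value 23 in [22, 14, 23, 6, 10, 17, 15]
`count` takes the values: 0 → 1

Answer: 1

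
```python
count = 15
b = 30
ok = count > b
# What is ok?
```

Trace:
`count = 15` → count = 15
`b = 30` → b = 30
`ok = count > b` → ok = False
So ok = False

Answer: False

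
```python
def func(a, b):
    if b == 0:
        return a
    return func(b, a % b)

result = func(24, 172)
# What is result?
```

func(24, 172) -> func(172, 24) -> func(24, 4) -> func(4, 0) -> 4

Answer: 4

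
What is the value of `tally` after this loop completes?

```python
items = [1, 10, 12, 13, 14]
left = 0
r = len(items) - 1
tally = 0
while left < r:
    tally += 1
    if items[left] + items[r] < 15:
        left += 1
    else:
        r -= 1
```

Steps to find pair summing to 15
`tally` takes the values: 0 → 1 → 2 → 3 → 4

Answer: 4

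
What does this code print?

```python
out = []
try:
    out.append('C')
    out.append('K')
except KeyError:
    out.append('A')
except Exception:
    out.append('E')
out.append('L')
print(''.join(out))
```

Execution trace: 'C' (try body) → 'K' (try body, no exception) → 'L' (after the try/except). Output: CKL

Answer: CKL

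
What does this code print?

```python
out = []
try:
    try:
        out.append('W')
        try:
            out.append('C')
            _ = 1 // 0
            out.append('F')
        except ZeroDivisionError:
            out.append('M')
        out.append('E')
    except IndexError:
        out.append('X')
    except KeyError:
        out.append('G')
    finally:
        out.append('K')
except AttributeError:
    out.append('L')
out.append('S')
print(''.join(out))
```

Execution trace: 'W' (try body) → 'C' (inner try body) → 'M' (inner except ZeroDivisionError) → 'E' (try body, no exception) → 'K' (finally) → 'S' (after the try/except). Output: WCMEKS

Answer: WCMEKS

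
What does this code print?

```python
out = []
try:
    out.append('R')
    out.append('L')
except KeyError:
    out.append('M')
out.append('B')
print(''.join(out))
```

Execution trace: 'R' (try body) → 'L' (try body, no exception) → 'B' (after the try/except). Output: RLB

Answer: RLB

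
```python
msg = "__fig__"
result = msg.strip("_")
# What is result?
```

Trace:
`msg = "__fig__"` → msg = '__fig__'
`result = msg.strip("_")` → result = 'fig'
So result = 'fig'

Answer: 'fig'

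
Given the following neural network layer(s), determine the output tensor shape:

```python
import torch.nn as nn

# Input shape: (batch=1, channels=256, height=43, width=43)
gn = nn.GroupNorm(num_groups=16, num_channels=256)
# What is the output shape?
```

Input: (1, 256, 43, 43) -> Output: (1, 256, 43, 43)

Answer: (1, 256, 43, 43)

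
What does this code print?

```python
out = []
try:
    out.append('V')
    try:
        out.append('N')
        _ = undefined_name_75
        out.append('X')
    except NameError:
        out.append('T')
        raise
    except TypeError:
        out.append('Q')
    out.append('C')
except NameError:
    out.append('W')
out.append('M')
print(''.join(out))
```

Execution trace: 'V' (try body) → 'N' (inner try body) → 'T' (inner except NameError) → 'W' (except NameError) → 'M' (after the try/except). Output: VNTWM

Answer: VNTWM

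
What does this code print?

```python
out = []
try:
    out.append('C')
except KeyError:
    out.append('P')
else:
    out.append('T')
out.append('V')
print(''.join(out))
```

Execution trace: 'C' (try body, no exception) → 'T' (else) → 'V' (after the try/except). Output: CTV

Answer: CTV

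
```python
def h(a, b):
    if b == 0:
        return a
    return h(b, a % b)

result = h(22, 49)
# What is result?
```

h(22, 49) -> h(49, 22) -> h(22, 5) -> h(5, 2) -> h(2, 1) -> h(1, 0) -> 1

Answer: 1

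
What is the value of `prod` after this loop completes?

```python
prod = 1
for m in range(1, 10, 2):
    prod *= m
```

Product of 1, 3, 5, ... up to 9
`prod` takes the values: 1 → 3 → 15 → 105 → 945

Answer: 945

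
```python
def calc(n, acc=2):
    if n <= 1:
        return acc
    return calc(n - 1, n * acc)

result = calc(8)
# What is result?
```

Accumulator trace (n, acc): (8, 2) -> (7, 16) -> (6, 112) -> (5, 672) -> (4, 3360) -> (3, 13440) -> (2, 40320) -> (1, 80640) -> return 80640

Answer: 80640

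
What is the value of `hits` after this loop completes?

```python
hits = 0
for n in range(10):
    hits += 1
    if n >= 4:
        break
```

Loop breaks when n reaches 4, hits is 5
`hits` takes the values: 0 → 1 → 2 → 3 → 4 → 5

Answer: 5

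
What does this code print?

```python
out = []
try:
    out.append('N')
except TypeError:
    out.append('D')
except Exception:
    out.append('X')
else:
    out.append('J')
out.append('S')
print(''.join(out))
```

Execution trace: 'N' (try body, no exception) → 'J' (else) → 'S' (after the try/except). Output: NJS

Answer: NJS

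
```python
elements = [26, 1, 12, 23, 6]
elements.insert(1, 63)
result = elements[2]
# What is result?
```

Trace:
`elements = [26, 1, 12, 23, 6]` → elements = [26, 1, 12, 23, 6]
`elements.insert(1, 63)` → elements = [26, 63, 1, 12, 23, 6]
`result = elements[2]` → result = 1
So result = 1

Answer: 1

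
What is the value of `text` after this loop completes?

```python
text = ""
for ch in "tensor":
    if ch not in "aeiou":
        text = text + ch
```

Remove vowels from 'tensor'
`text` takes the values: "" → "t" → "tn" → "tns" → "tnsr"

Answer: "tnsr"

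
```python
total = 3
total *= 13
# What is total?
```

Trace:
`total = 3` → total = 3
`total *= 13` → total = 39
So total = 39

Answer: 39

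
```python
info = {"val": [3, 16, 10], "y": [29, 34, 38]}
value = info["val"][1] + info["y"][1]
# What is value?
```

Trace:
`info = {"val": [3, 16, 10], "y": [29, 34, 38]}` → info = {'val': [3, 16, 10], 'y': [29, 34, 38]}
`value = info["val"][1] + info["y"][1]` → value = 50
So value = 50

Answer: 50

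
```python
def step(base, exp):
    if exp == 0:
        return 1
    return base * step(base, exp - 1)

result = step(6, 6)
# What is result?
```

step(6, 6) = 6 * 6 * 6 * 6 * 6 * 6 = 46656

Answer: 46656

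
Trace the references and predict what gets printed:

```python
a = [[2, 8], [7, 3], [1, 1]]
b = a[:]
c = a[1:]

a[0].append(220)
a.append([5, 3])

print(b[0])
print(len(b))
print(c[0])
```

Key concept: slice with nested mutation.
Step by step:
`a = [[2, 8], [7, 3], [1, 1]]` → a = [[2, 8], [7, 3], [1, 1]]
`b = a[:]` → b = [[2, 8], [7, 3], [1, 1]]
`c = a[1:]` → c = [[7, 3], [1, 1]]
`a[0].append(220)` → a = [[2, 8, 220], [7, 3], [1, 1]]; b = [[2, 8, 220], [7, 3], [1, 1]]
`a.append([5, 3])` → a = [[2, 8, 220], [7, 3], [1, 1], [5, 3]]
`print(b[0])` → prints [2, 8, 220]
`print(len(b))` → prints 3
`print(c[0])` → prints [7, 3]

Answer:
[2, 8, 220]
3
[7, 3]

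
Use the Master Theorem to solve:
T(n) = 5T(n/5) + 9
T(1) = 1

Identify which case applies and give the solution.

a=5, b=5, f(n)=9. log_5(5) = 1. Since c=0 < 1, Case 1 applies: T(n) = Θ(n^log_b(a)) = O(n).

Answer: O(n) - Case 1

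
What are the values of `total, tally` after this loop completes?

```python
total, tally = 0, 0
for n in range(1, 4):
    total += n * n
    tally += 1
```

Sum of squares and count
`total, tally` takes the values: (0, 0) → (1, 0) → (1, 1) → (5, 1) → (5, 2) → (14, 2) → (14, 3)

Answer: 14, 3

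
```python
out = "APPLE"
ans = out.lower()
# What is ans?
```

Trace:
`out = "APPLE"` → out = 'APPLE'
`ans = out.lower()` → ans = 'apple'
So ans = 'apple'

Answer: 'apple'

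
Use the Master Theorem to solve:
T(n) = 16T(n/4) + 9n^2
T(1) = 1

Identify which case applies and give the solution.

a=16, b=4, f(n)=9n^2. log_4(16) = 2. Since c=2 = 2, Case 2 applies: T(n) = Θ(n^log_b(a) · log n) = O(n^2 log n).

Answer: O(n^2 log n) - Case 2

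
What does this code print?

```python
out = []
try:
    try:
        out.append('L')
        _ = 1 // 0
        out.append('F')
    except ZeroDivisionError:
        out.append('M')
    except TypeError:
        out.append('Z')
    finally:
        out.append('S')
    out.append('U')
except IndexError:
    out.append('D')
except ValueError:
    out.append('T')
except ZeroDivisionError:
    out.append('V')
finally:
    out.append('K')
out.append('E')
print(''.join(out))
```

Execution trace: 'L' (inner try body) → 'M' (inner except ZeroDivisionError) → 'S' (inner finally) → 'U' (try body, no exception) → 'K' (finally) → 'E' (after the try/except). Output: LMSUKE

Answer: LMSUKE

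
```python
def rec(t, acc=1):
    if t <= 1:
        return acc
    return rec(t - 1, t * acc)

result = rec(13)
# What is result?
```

Accumulator trace (n, acc): (13, 1) -> (12, 13) -> (11, 156) -> (10, 1716) -> (9, 17160) -> (8, 154440) -> (7, 1235520) -> (6, 8648640) -> (5, 51891840) -> (4, 259459200) -> (3, 1037836800) -> (2, 3113510400) -> (1, 6227020800) -> return 6227020800

Answer: 6227020800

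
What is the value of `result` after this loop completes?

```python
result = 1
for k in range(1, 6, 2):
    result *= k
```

Product of 1, 3, 5, ... up to 5
`result` takes the values: 1 → 3 → 15

Answer: 15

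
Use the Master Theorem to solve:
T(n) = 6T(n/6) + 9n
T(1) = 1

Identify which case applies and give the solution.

a=6, b=6, f(n)=9n. log_6(6) = 1. Since c=1 = 1, Case 2 applies: T(n) = Θ(n^log_b(a) · log n) = O(n log n).

Answer: O(n log n) - Case 2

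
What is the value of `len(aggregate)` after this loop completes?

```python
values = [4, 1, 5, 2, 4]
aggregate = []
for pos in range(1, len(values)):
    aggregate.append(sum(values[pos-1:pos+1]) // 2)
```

Number of 2-element averages
`aggregate` takes the values: [] → [2] → [2, 3] → [2, 3, 3] → [2, 3, 3, 3]
So `len(aggregate)` = 4

Answer: 4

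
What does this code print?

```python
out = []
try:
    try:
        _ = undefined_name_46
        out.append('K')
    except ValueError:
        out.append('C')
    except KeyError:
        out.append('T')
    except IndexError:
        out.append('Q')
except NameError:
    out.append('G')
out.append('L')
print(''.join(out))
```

Execution trace: 'G' (outer except NameError) → 'L' (after the try/except). Output: GL

Answer: GL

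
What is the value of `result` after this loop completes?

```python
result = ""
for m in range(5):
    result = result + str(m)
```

Concatenate digits 0 to 4
`result` takes the values: "" → "0" → "01" → "012" → "0123" → "01234"

Answer: "01234"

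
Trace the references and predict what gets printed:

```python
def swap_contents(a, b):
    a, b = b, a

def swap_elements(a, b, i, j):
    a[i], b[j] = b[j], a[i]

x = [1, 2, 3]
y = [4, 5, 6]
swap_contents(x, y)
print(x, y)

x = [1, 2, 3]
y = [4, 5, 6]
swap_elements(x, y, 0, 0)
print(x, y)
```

Key concept: parameter rebinding vs mutation.
Step by step:
`x = [1, 2, 3]` → x = [1, 2, 3]
`y = [4, 5, 6]` → y = [4, 5, 6]
`swap_contents(x, y)` → no visible change to tracked variables
`print(x, y)` → prints [1, 2, 3] [4, 5, 6]
`x = [1, 2, 3]` → x = [1, 2, 3]
`y = [4, 5, 6]` → y = [4, 5, 6]
`swap_elements(x, y, 0, 0)` → x = [4, 2, 3]; y = [1, 5, 6]
`print(x, y)` → prints [4, 2, 3] [1, 5, 6]

Answer:
[1, 2, 3] [4, 5, 6]
[4, 2, 3] [1, 5, 6]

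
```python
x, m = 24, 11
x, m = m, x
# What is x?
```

Trace:
`x, m = 24, 11` → x = 24; m = 11
`x, m = m, x` → x = 11; m = 24
So x = 11

Answer: 11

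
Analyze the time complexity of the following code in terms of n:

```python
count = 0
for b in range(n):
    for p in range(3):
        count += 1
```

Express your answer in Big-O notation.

Each loop level contributes: n × 1. Multiplying the contributions gives O(n).

Answer: O(n)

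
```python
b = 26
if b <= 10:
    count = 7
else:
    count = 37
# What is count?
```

Trace:
`b = 26` → b = 26
`if b <= 10: ...` → b <= 10 is False, take else branch → count = 37
So count = 37

Answer: 37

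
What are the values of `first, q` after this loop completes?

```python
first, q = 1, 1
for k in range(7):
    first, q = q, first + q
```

Fibonacci: after 7 iterations
`first, q` takes the values: (1, 1) → (1, 2) → (2, 3) → (3, 5) → (5, 8) → (8, 13) → (13, 21) → (21, 34)

Answer: 21, 34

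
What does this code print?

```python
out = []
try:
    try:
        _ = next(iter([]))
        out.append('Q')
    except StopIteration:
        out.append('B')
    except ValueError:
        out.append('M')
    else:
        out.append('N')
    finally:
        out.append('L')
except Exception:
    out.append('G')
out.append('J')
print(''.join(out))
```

Execution trace: 'B' (inner except StopIteration) → 'L' (inner finally) → 'J' (after the try/except). Output: BLJ

Answer: BLJ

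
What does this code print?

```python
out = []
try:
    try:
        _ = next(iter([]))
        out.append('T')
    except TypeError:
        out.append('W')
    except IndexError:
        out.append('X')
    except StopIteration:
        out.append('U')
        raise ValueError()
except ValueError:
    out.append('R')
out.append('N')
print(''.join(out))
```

Execution trace: 'U' (inner except StopIteration) → 'R' (outer except ValueError) → 'N' (after the try/except). Output: URN

Answer: URN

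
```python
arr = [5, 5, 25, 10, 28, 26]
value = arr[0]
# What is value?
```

Trace:
`arr = [5, 5, 25, 10, 28, 26]` → arr = [5, 5, 25, 10, 28, 26]
`value = arr[0]` → value = 5
So value = 5

Answer: 5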